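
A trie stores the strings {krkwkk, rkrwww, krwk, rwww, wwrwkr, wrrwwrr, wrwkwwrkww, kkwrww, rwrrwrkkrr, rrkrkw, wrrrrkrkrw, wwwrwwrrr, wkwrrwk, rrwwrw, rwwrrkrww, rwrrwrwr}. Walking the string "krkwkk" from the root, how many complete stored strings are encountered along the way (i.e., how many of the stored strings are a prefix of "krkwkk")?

Traverse "krkwkk" character by character; count nodes along the way that are marked as word ends.
Prefixes of the query that are stored words: "krkwkk"
Count: 1

1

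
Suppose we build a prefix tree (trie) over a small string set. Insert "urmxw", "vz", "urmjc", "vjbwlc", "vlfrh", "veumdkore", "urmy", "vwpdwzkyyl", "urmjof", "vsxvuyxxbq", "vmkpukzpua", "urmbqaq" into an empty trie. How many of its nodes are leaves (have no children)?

Leaves are exactly the stored words that no other stored word extends.
Those words: "urmbqaq", "urmjc", "urmjof", "urmxw", "urmy", "veumdkore", "vjbwlc", "vlfrh", "vmkpukzpua", "vsxvuyxxbq", "vwpdwzkyyl", "vz"
Leaf count: 12

12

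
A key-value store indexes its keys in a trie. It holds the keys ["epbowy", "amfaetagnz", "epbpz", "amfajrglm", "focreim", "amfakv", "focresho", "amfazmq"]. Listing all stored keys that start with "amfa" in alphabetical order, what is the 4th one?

amfazmq

DFS of the "amfa" subtree visits, in order: "amfaetagnz", "amfajrglm", "amfakv", "amfazmq"
Position 4: amfazmq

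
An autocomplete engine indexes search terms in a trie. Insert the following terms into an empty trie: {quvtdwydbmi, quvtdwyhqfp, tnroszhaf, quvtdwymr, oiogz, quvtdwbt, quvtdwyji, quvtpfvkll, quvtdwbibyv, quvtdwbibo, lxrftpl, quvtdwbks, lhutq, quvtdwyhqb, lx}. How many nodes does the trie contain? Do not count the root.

Count nodes per top-level branch (shared prefixes stored once):
  'l'-branch (lhutq, lx, lxrftpl): 11 nodes
  'o'-branch (oiogz): 5 nodes
  'q'-branch (quvtdwbibo, quvtdwbibyv, quvtdwbks, quvtdwbt, quvtdwydbmi, quvtdwyhqb, quvtdwyhqfp, quvtdwyji, quvtdwymr, quvtpfvkll): 35 nodes
  't'-branch (tnroszhaf): 9 nodes
Sum: 60

60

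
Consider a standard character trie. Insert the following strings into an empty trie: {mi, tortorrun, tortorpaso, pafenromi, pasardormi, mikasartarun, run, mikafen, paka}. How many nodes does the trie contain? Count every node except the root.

Insert word by word; a character creates a node only if that edge doesn't already exist:
  "mi" → 2 new (m, i)
  "tortorrun" → 9 new (t, o, r, t, o, r, r, u, n)
  "tortorpaso" → prefix "tortor" already present; 4 new (p, a, s, o)
  "pafenromi" → 9 new (p, a, f, e, n, r, o, m, i)
  "pasardormi" → prefix "pa" already present; 8 new (s, a, r, d, o, r, m, i)
  "mikasartarun" → prefix "mi" already present; 10 new (k, a, s, a, r, t, a, r, u, n)
  "run" → 3 new (r, u, n)
  "mikafen" → prefix "mika" already present; 3 new (f, e, n)
  "paka" → prefix "pa" already present; 2 new (k, a)
Total nodes = 2 + 9 + 4 + 9 + 8 + 10 + 3 + 3 + 2 = 50

50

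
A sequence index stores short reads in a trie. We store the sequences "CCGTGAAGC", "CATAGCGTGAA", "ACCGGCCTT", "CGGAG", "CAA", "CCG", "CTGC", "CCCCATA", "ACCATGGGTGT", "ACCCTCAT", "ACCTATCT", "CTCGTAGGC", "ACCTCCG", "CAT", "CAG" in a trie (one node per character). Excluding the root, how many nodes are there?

Count nodes per top-level branch (shared prefixes stored once):
  'A'-branch (ACCATGGGTGT, ACCCTCAT, ACCGGCCTT, ACCTATCT, ACCTCCG): 30 nodes
  'C'-branch (CAA, CAG, CAT, CATAGCGTGAA, CCCCATA, CCG, CCGTGAAGC, CGGAG, CTCGTAGGC, CTGC): 40 nodes
Sum: 70

70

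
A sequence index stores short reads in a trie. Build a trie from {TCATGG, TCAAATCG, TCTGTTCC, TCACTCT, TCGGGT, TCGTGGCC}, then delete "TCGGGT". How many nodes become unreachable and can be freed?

Walk "TCGGGT" from the leaf back toward the root, removing each node that no remaining word uses.
The suffix "GGT" (3 nodes) is used only by "TCGGGT"; the node for "TCG" still has the child "T", so pruning stops there.
Nodes removed: 3

3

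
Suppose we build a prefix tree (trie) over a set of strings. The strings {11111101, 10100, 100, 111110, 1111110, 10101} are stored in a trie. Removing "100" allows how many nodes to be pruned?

Walk "100" from the leaf back toward the root, removing each node that no remaining word uses.
The suffix "0" (1 node) is used only by "100"; the node for "10" still has the child "1", so pruning stops there.
Nodes removed: 1

1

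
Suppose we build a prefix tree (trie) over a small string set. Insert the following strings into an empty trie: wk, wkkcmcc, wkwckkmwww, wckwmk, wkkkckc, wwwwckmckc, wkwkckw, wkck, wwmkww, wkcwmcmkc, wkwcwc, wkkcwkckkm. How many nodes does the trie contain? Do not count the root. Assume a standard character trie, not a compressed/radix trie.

For each word, the new-node count is its length minus the longest prefix already in the trie:
  "wk" → 2 new (w, k)
  "wkkcmcc" → prefix "wk" already present; 5 new (k, c, m, c, c)
  "wkwckkmwww" → prefix "wk" already present; 8 new (w, c, k, k, m, w, w, w)
  "wckwmk" → prefix "w" already present; 5 new (c, k, w, m, k)
  "wkkkckc" → prefix "wkk" already present; 4 new (k, c, k, c)
  "wwwwckmckc" → prefix "w" already present; 9 new (w, w, w, c, k, m, c, k, c)
  "wkwkckw" → prefix "wkw" already present; 4 new (k, c, k, w)
  "wkck" → prefix "wk" already present; 2 new (c, k)
  "wwmkww" → prefix "ww" already present; 4 new (m, k, w, w)
  "wkcwmcmkc" → prefix "wkc" already present; 6 new (w, m, c, m, k, c)
  "wkwcwc" → prefix "wkwc" already present; 2 new (w, c)
  "wkkcwkckkm" → prefix "wkkc" already present; 6 new (w, k, c, k, k, m)
Total nodes = 2 + 5 + 8 + 5 + 4 + 9 + 4 + 2 + 4 + 6 + 2 + 6 = 57

57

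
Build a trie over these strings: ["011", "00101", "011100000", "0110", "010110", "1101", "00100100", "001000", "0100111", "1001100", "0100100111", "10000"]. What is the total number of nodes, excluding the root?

44

Trace insertions, counting only characters that open a new branch:
  "011" → 3 new (0, 1, 1)
  "00101" → prefix "0" already present; 4 new (0, 1, 0, 1)
  "011100000" → prefix "011" already present; 6 new (1, 0, 0, 0, 0, 0)
  "0110" → prefix "011" already present; 1 new (0)
  "010110" → prefix "01" already present; 4 new (0, 1, 1, 0)
  "1101" → 4 new (1, 1, 0, 1)
  "00100100" → prefix "0010" already present; 4 new (0, 1, 0, 0)
  "001000" → prefix "00100" already present; 1 new (0)
  "0100111" → prefix "010" already present; 4 new (0, 1, 1, 1)
  "1001100" → prefix "1" already present; 6 new (0, 0, 1, 1, 0, 0)
  "0100100111" → prefix "01001" already present; 5 new (0, 0, 1, 1, 1)
  "10000" → prefix "100" already present; 2 new (0, 0)
Total nodes = 3 + 4 + 6 + 1 + 4 + 4 + 4 + 1 + 4 + 6 + 5 + 2 = 44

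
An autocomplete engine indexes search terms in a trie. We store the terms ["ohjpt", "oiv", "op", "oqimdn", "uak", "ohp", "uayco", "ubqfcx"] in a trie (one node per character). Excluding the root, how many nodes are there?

25

Trace insertions, counting only characters that open a new branch:
  "ohjpt" → 5 new (o, h, j, p, t)
  "oiv" → prefix "o" already present; 2 new (i, v)
  "op" → prefix "o" already present; 1 new (p)
  "oqimdn" → prefix "o" already present; 5 new (q, i, m, d, n)
  "uak" → 3 new (u, a, k)
  "ohp" → prefix "oh" already present; 1 new (p)
  "uayco" → prefix "ua" already present; 3 new (y, c, o)
  "ubqfcx" → prefix "u" already present; 5 new (b, q, f, c, x)
Total nodes = 5 + 2 + 1 + 5 + 3 + 1 + 3 + 5 = 25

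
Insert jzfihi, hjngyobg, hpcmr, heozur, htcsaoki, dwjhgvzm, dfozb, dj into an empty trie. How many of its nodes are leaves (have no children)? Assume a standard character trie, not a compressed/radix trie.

A leaf is a node with no children — equivalently, the end of a word that is not a proper prefix of any other stored word.
Those words: "dfozb", "dj", "dwjhgvzm", "heozur", "hjngyobg", "hpcmr", "htcsaoki", "jzfihi"
Leaf count: 8

8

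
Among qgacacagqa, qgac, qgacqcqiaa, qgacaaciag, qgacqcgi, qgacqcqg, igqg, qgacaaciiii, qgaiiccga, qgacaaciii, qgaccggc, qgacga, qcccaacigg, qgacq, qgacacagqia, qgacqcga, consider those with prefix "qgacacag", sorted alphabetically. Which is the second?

qgacacagqia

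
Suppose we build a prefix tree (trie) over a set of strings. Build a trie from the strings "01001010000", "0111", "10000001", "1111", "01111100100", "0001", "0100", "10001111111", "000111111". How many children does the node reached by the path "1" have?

The children of the "1" node are the distinct next characters among strings starting with "1".
Characters that immediately follow "1" among the stored strings: {0, 1}.
That node has 2 child edges.

2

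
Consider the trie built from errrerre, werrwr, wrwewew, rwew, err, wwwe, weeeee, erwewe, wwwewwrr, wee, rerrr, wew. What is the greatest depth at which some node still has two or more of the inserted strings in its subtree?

4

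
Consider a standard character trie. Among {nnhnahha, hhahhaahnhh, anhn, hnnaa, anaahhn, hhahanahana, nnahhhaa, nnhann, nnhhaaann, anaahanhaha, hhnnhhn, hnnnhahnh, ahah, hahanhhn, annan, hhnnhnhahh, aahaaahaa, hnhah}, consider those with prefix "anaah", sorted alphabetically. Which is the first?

DFS of the "anaah" subtree visits, in order: "anaahanhaha", "anaahhn"
The 1st is anaahanhaha.

anaahanhaha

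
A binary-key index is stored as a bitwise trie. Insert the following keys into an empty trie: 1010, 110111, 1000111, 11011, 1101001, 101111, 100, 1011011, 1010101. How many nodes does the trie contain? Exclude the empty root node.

26

Trace insertions, counting only characters that open a new branch:
  "1010" → 4 new (1, 0, 1, 0)
  "110111" → prefix "1" already present; 5 new (1, 0, 1, 1, 1)
  "1000111" → prefix "10" already present; 5 new (0, 0, 1, 1, 1)
  "11011" → prefix "11011" already present; 0 new (none)
  "1101001" → prefix "1101" already present; 3 new (0, 0, 1)
  "101111" → prefix "101" already present; 3 new (1, 1, 1)
  "100" → prefix "100" already present; 0 new (none)
  "1011011" → prefix "1011" already present; 3 new (0, 1, 1)
  "1010101" → prefix "1010" already present; 3 new (1, 0, 1)
Total nodes = 4 + 5 + 5 + 0 + 3 + 3 + 0 + 3 + 3 = 26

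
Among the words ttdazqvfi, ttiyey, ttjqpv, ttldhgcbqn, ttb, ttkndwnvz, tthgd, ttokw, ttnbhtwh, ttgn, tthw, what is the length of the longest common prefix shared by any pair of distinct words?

3

The deepest shared node is where two words last agree before diverging.
"tthgd" and "tthw" agree on "tth" (3 characters) before diverging; nothing deeper is shared.
Longest shared-prefix length: 3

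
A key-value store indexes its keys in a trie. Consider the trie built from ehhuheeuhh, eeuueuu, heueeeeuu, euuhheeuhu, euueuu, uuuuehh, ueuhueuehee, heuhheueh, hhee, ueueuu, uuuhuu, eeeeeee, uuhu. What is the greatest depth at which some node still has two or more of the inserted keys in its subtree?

3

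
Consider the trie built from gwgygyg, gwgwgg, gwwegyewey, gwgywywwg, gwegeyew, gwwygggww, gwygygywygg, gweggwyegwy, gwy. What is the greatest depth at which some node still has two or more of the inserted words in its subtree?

Look for the deepest trie node that still has at least two words in its subtree.
"gwegeyew" and "gweggwyegwy" agree on "gweg" (4 characters) before diverging; nothing deeper is shared.
Longest shared-prefix length: 4

4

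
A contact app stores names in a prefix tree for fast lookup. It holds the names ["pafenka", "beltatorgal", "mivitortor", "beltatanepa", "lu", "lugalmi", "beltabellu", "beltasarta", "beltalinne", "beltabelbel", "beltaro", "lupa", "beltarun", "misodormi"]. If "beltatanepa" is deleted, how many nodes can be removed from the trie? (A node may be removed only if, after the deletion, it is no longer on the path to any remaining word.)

5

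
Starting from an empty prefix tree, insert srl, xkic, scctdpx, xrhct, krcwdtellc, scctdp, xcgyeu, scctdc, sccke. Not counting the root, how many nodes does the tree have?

Count nodes per top-level branch (shared prefixes stored once):
  'k'-branch (krcwdtellc): 10 nodes
  's'-branch (sccke, scctdc, scctdp, scctdpx, srl): 12 nodes
  'x'-branch (xcgyeu, xkic, xrhct): 13 nodes
Sum: 35

35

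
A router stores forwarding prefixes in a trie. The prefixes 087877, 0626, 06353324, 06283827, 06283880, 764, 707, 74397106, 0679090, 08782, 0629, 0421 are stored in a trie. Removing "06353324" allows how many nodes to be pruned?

A node on "06353324"'s path can go only if nothing else ends at it or branches off below it.
The suffix "353324" (6 nodes) is used only by "06353324"; the node for "06" still has the child "2", so pruning stops there.
Nodes removed: 6

6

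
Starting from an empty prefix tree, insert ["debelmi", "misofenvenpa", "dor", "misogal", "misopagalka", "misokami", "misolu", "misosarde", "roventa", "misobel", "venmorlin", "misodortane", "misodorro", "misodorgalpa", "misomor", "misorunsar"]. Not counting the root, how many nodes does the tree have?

For each word, the new-node count is its length minus the longest prefix already in the trie:
  "debelmi" → 7 new (d, e, b, e, l, m, i)
  "misofenvenpa" → 12 new (m, i, s, o, f, e, n, v, e, n, p, a)
  "dor" → prefix "d" already present; 2 new (o, r)
  "misogal" → prefix "miso" already present; 3 new (g, a, l)
  "misopagalka" → prefix "miso" already present; 7 new (p, a, g, a, l, k, a)
  "misokami" → prefix "miso" already present; 4 new (k, a, m, i)
  "misolu" → prefix "miso" already present; 2 new (l, u)
  "misosarde" → prefix "miso" already present; 5 new (s, a, r, d, e)
  "roventa" → 7 new (r, o, v, e, n, t, a)
  "misobel" → prefix "miso" already present; 3 new (b, e, l)
  "venmorlin" → 9 new (v, e, n, m, o, r, l, i, n)
  "misodortane" → prefix "miso" already present; 7 new (d, o, r, t, a, n, e)
  "misodorro" → prefix "misodor" already present; 2 new (r, o)
  "misodorgalpa" → prefix "misodor" already present; 5 new (g, a, l, p, a)
  "misomor" → prefix "miso" already present; 3 new (m, o, r)
  "misorunsar" → prefix "miso" already present; 6 new (r, u, n, s, a, r)
Total nodes = 7 + 12 + 2 + 3 + 7 + 4 + 2 + 5 + 7 + 3 + 9 + 7 + 2 + 5 + 3 + 6 = 84

84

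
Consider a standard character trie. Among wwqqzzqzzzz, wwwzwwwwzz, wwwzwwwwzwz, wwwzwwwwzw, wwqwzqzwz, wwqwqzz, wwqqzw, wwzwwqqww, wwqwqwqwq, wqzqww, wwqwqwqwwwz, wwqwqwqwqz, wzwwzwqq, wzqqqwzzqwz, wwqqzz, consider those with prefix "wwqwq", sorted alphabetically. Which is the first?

DFS of the "wwqwq" subtree visits, in order: "wwqwqwqwq", "wwqwqwqwqz", "wwqwqwqwwwz", "wwqwqzz"
The 1st is wwqwqwqwq.

wwqwqwqwq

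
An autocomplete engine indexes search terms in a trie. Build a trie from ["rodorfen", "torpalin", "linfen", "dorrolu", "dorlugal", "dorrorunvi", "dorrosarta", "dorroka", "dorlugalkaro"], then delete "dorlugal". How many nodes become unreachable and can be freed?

After clearing the end-marker at "dorlugal", prune upward until reaching a node still needed by another word.
Every node on "dorlugal" is still needed (e.g. by "dorlugalkaro"), so nothing is freed.
Nodes removed: 0

0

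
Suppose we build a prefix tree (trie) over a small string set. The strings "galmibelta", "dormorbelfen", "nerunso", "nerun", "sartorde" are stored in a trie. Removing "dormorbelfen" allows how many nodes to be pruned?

Walk "dormorbelfen" from the leaf back toward the root, removing each node that no remaining word uses.
No other word shares any prefix with "dormorbelfen", so all 12 of its nodes go.
Nodes removed: 12

12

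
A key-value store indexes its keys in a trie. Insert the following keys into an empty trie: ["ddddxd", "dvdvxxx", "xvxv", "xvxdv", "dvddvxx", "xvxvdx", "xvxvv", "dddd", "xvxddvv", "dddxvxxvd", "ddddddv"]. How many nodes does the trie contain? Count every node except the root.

Count nodes per top-level branch (shared prefixes stored once):
  'd'-branch (dddd, ddddddv, ddddxd, dddxvxxvd, dvddvxx, dvdvxxx): 25 nodes
  'x'-branch (xvxddvv, xvxdv, xvxv, xvxvdx, xvxvv): 12 nodes
Sum: 37

37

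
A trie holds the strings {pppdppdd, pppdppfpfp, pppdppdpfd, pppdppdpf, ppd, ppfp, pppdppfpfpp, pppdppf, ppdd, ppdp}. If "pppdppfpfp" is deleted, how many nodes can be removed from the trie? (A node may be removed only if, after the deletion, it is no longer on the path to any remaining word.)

Walk "pppdppfpfp" from the leaf back toward the root, removing each node that no remaining word uses.
Every node on "pppdppfpfp" is still needed (e.g. by "pppdppfpfpp"), so nothing is freed.
Nodes removed: 0

0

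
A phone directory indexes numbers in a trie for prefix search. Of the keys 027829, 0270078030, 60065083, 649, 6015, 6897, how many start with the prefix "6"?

Walk to "6"; the words in its subtree are exactly those with that prefix.
Words under "6": 60065083, 6015, 649, 6897
Count: 4

4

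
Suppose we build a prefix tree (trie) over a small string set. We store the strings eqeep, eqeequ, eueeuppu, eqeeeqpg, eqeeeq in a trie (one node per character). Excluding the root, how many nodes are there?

18

Trie structure (* marks end of a word):
(root)
└─ e
   ├─ q
   │  └─ e
   │     └─ e
   │        ├─ e
   │        │  └─ q *
   │        │     └─ p
   │        │        └─ g *
   │        ├─ p *
   │        └─ q
   │           └─ u *
   └─ u
      └─ e
         └─ e
            └─ u
               └─ p
                  └─ p
                     └─ u *
Counting every labelled node above: 18.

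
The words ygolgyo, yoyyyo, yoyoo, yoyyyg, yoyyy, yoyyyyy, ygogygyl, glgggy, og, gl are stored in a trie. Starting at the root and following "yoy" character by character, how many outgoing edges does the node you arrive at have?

Walk "yoy" from the root, arriving at one node.
Distinct next characters after "yoy": o, y.
That node has 2 child edges.

2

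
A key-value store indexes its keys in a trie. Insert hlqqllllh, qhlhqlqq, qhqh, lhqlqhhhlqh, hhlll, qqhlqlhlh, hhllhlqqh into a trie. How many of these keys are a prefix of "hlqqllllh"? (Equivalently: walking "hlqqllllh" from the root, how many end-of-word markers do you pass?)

1

Walk "hlqqllllh" from the root; an end-of-word marker is hit whenever a stored word is a prefix of "hlqqllllh".
Prefixes of the query that are stored words: "hlqqllllh"
Count: 1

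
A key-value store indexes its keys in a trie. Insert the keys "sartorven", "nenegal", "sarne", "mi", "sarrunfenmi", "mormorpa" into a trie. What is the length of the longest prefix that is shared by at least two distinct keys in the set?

3

The deepest shared node is where two words last agree before diverging.
e.g. "sarne" and "sarrunfenmi" share the prefix "sar" of length 3; no pair shares a longer one.
Longest shared-prefix length: 3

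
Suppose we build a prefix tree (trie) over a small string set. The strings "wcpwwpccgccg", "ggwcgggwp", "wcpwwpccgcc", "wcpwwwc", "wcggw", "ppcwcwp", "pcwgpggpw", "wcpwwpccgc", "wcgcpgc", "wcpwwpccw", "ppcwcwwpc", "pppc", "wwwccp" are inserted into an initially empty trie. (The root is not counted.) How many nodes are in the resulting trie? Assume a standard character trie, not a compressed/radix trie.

Trace insertions, counting only characters that open a new branch:
  "wcpwwpccgccg" → 12 new (w, c, p, w, w, p, c, c, g, c, c, g)
  "ggwcgggwp" → 9 new (g, g, w, c, g, g, g, w, p)
  "wcpwwpccgcc" → prefix "wcpwwpccgcc" already present; 0 new (none)
  "wcpwwwc" → prefix "wcpww" already present; 2 new (w, c)
  "wcggw" → prefix "wc" already present; 3 new (g, g, w)
  "ppcwcwp" → 7 new (p, p, c, w, c, w, p)
  "pcwgpggpw" → prefix "p" already present; 8 new (c, w, g, p, g, g, p, w)
  "wcpwwpccgc" → prefix "wcpwwpccgc" already present; 0 new (none)
  "wcgcpgc" → prefix "wcg" already present; 4 new (c, p, g, c)
  "wcpwwpccw" → prefix "wcpwwpcc" already present; 1 new (w)
  "ppcwcwwpc" → prefix "ppcwcw" already present; 3 new (w, p, c)
  "pppc" → prefix "pp" already present; 2 new (p, c)
  "wwwccp" → prefix "w" already present; 5 new (w, w, c, c, p)
Total nodes = 12 + 9 + 0 + 2 + 3 + 7 + 8 + 0 + 4 + 1 + 3 + 2 + 5 = 56

56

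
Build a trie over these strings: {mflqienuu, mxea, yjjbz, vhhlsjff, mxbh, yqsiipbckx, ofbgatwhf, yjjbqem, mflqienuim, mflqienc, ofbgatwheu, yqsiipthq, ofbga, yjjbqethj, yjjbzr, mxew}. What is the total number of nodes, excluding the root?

Insert word by word; a character creates a node only if that edge doesn't already exist:
  "mflqienuu" → 9 new (m, f, l, q, i, e, n, u, u)
  "mxea" → prefix "m" already present; 3 new (x, e, a)
  "yjjbz" → 5 new (y, j, j, b, z)
  "vhhlsjff" → 8 new (v, h, h, l, s, j, f, f)
  "mxbh" → prefix "mx" already present; 2 new (b, h)
  "yqsiipbckx" → prefix "y" already present; 9 new (q, s, i, i, p, b, c, k, x)
  "ofbgatwhf" → 9 new (o, f, b, g, a, t, w, h, f)
  "yjjbqem" → prefix "yjjb" already present; 3 new (q, e, m)
  "mflqienuim" → prefix "mflqienu" already present; 2 new (i, m)
  "mflqienc" → prefix "mflqien" already present; 1 new (c)
  "ofbgatwheu" → prefix "ofbgatwh" already present; 2 new (e, u)
  "yqsiipthq" → prefix "yqsiip" already present; 3 new (t, h, q)
  "ofbga" → prefix "ofbga" already present; 0 new (none)
  "yjjbqethj" → prefix "yjjbqe" already present; 3 new (t, h, j)
  "yjjbzr" → prefix "yjjbz" already present; 1 new (r)
  "mxew" → prefix "mxe" already present; 1 new (w)
Total nodes = 9 + 3 + 5 + 8 + 2 + 9 + 9 + 3 + 2 + 1 + 2 + 3 + 0 + 3 + 1 + 1 = 61

61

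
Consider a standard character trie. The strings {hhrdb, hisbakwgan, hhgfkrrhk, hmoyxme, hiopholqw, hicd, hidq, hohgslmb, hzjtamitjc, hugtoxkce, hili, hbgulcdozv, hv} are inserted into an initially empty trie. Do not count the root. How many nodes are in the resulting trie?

74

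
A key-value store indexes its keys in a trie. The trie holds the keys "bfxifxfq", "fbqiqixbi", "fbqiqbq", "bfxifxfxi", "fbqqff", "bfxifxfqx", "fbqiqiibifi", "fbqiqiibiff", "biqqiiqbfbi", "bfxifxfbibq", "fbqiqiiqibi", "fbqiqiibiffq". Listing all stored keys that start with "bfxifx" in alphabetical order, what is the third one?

Filter for "bfxifx…" and sort: "bfxifxfbibq", "bfxifxfq", "bfxifxfqx", "bfxifxfxi"
The 3rd is bfxifxfqx.

bfxifxfqx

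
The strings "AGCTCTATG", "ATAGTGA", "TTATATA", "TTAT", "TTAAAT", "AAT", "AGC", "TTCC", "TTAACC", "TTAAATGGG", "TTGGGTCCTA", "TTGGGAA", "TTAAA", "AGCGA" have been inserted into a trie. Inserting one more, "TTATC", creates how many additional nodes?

"TTAT" is already a path in the trie; the remaining "C" must be added.
Each of the 1 remaining characters creates one node.

1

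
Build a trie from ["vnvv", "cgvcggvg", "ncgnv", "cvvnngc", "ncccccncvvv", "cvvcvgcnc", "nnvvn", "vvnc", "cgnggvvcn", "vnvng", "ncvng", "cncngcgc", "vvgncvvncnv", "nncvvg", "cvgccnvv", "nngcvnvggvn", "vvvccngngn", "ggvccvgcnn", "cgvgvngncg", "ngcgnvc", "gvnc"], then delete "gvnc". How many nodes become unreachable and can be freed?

3

After clearing the end-marker at "gvnc", prune upward until reaching a node still needed by another word.
The suffix "vnc" (3 nodes) is used only by "gvnc"; the node for "g" still has the child "g", so pruning stops there.
Nodes removed: 3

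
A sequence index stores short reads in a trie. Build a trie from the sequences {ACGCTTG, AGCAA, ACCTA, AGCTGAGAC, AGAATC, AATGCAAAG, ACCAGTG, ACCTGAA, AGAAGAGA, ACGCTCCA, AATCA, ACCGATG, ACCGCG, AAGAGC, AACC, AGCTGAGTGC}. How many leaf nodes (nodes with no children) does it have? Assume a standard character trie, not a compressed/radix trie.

A leaf is a node with no children — equivalently, the end of a word that is not a proper prefix of any other stored word.
Those words: "AACC", "AAGAGC", "AATCA", "AATGCAAAG", "ACCAGTG", "ACCGATG", "ACCGCG", "ACCTA", "ACCTGAA", "ACGCTCCA", "ACGCTTG", "AGAAGAGA", "AGAATC", "AGCAA", "AGCTGAGAC", "AGCTGAGTGC"
Leaf count: 16

16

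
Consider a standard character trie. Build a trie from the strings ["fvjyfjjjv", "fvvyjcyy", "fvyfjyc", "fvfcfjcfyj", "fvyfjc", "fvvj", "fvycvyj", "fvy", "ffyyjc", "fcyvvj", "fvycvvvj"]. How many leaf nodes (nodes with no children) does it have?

A leaf is a node with no children — equivalently, the end of a word that is not a proper prefix of any other stored word.
Those words: "fcyvvj", "ffyyjc", "fvfcfjcfyj", "fvjyfjjjv", "fvvj", "fvvyjcyy", "fvycvvvj", "fvycvyj", "fvyfjc", "fvyfjyc"
Leaf count: 10

10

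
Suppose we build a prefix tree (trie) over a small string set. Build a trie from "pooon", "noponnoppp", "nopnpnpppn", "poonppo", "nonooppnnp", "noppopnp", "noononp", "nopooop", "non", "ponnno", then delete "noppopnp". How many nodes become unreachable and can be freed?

5

A node on "noppopnp"'s path can go only if nothing else ends at it or branches off below it.
The suffix "popnp" (5 nodes) is used only by "noppopnp"; the node for "nop" still has the child "o", so pruning stops there.
Nodes removed: 5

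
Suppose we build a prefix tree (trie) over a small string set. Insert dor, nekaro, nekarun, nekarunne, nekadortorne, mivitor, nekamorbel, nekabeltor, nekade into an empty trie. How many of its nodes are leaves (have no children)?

Leaves are exactly the stored words that no other stored word extends.
Those words: "dor", "mivitor", "nekabeltor", "nekade", "nekadortorne", "nekamorbel", "nekaro", "nekarunne"
Leaf count: 8

8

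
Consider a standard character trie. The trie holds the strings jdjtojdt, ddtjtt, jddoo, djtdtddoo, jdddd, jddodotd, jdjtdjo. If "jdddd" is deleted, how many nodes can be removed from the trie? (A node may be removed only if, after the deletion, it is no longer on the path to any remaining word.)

After clearing the end-marker at "jdddd", prune upward until reaching a node still needed by another word.
The suffix "dd" (2 nodes) is used only by "jdddd"; the node for "jdd" still has the child "o", so pruning stops there.
Nodes removed: 2

2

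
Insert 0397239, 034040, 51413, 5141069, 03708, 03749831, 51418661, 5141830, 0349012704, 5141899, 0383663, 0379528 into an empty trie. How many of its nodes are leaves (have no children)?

Leaves are exactly the stored words that no other stored word extends.
Those words: "034040", "0349012704", "03708", "03749831", "0379528", "0383663", "0397239", "5141069", "51413", "5141830", "51418661", "5141899"
Leaf count: 12

12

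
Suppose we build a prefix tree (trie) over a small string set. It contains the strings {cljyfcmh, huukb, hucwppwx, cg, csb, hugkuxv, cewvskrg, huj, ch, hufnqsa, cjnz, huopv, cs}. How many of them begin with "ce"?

Traverse to the node for "ce", then collect every word in that subtree.
Matches: "cewvskrg"
Count: 1

1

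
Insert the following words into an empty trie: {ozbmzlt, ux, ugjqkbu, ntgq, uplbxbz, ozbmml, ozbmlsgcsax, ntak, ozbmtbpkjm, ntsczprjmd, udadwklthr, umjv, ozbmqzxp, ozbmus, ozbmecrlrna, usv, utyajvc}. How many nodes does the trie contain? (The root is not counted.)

83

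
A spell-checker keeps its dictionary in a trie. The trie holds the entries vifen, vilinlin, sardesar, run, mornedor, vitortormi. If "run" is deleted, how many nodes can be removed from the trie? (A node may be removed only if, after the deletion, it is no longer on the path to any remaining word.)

3

A node on "run"'s path can go only if nothing else ends at it or branches off below it.
No other word shares any prefix with "run", so all 3 of its nodes go.
Nodes removed: 3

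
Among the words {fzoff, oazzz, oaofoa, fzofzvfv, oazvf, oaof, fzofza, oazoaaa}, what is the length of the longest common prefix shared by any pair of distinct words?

5

Equivalently: take the maximum, over all pairs, of their longest common prefix length.
"fzofza" and "fzofzvfv" agree on "fzofz" (5 characters) before diverging; nothing deeper is shared.
Longest shared-prefix length: 5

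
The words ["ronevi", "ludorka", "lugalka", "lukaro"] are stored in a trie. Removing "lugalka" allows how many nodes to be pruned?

A node on "lugalka"'s path can go only if nothing else ends at it or branches off below it.
The suffix "galka" (5 nodes) is used only by "lugalka"; the node for "lu" still has the child "d", so pruning stops there.
Nodes removed: 5

5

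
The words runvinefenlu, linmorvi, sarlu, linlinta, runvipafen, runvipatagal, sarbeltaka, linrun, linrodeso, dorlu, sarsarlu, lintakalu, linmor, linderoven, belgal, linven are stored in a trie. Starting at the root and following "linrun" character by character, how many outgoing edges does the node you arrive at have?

Walk "linrun" from the root, arriving at one node.
No stored string extends past "linrun".
That node has 0 child edges.

0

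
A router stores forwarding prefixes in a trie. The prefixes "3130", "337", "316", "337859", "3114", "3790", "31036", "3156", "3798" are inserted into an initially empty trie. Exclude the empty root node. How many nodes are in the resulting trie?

Insert word by word; a character creates a node only if that edge doesn't already exist:
  "3130" → 4 new (3, 1, 3, 0)
  "337" → prefix "3" already present; 2 new (3, 7)
  "316" → prefix "31" already present; 1 new (6)
  "337859" → prefix "337" already present; 3 new (8, 5, 9)
  "3114" → prefix "31" already present; 2 new (1, 4)
  "3790" → prefix "3" already present; 3 new (7, 9, 0)
  "31036" → prefix "31" already present; 3 new (0, 3, 6)
  "3156" → prefix "31" already present; 2 new (5, 6)
  "3798" → prefix "379" already present; 1 new (8)
Total nodes = 4 + 2 + 1 + 3 + 2 + 3 + 3 + 2 + 1 = 21

21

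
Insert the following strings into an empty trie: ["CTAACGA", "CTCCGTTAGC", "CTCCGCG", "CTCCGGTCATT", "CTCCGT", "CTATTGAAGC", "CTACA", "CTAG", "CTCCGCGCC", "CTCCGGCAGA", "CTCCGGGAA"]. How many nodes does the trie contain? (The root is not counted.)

42

Count nodes per top-level branch (shared prefixes stored once):
  'C'-branch (CTAACGA, CTACA, CTAG, CTATTGAAGC, CTCCGCG, CTCCGCGCC, CTCCGGCAGA, CTCCGGGAA, CTCCGGTCATT, CTCCGT, CTCCGTTAGC): 42 nodes
Sum: 42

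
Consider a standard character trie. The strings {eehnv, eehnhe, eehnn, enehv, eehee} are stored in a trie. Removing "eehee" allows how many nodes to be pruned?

2

After clearing the end-marker at "eehee", prune upward until reaching a node still needed by another word.
The suffix "ee" (2 nodes) is used only by "eehee"; the node for "eeh" still has the child "n", so pruning stops there.
Nodes removed: 2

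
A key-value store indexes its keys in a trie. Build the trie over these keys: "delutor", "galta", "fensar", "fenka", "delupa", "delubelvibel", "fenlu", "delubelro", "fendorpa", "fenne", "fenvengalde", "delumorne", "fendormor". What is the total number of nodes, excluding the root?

57

Count nodes per top-level branch (shared prefixes stored once):
  'd'-branch (delubelro, delubelvibel, delumorne, delupa, delutor): 24 nodes
  'f'-branch (fendormor, fendorpa, fenka, fenlu, fenne, fensar, fenvengalde): 28 nodes
  'g'-branch (galta): 5 nodes
Sum: 57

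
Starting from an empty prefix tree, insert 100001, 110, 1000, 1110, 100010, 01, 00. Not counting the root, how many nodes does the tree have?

15

Count nodes per top-level branch (shared prefixes stored once):
  '0'-branch (00, 01): 3 nodes
  '1'-branch (1000, 100001, 100010, 110, 1110): 12 nodes
Sum: 15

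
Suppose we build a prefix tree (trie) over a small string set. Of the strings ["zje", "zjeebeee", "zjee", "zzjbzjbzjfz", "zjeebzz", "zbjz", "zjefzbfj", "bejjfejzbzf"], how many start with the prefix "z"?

Walk to "z"; the words in its subtree are exactly those with that prefix.
Words under "z": zbjz, zje, zjee, zjeebeee, zjeebzz, zjefzbfj, zzjbzjbzjfz
Count: 7

7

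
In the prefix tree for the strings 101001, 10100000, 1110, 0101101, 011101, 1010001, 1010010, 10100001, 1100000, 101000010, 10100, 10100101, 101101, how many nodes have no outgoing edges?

9

Leaves are exactly the stored words that no other stored word extends.
Those words: "0101101", "011101", "10100000", "101000010", "1010001", "10100101", "101101", "1100000", "1110"
Leaf count: 9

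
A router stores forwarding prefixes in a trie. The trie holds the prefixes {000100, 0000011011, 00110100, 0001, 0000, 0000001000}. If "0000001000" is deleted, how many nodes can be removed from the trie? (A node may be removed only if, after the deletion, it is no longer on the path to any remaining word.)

5

After clearing the end-marker at "0000001000", prune upward until reaching a node still needed by another word.
The suffix "01000" (5 nodes) is used only by "0000001000"; the node for "00000" still has the child "1", so pruning stops there.
Nodes removed: 5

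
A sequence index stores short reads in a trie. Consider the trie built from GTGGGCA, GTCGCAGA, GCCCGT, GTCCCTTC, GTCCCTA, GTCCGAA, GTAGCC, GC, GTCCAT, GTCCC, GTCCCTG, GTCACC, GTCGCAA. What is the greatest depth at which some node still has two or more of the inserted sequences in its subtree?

The deepest shared node is where two words last agree before diverging.
e.g. "GTCCCTA" and "GTCCCTG" share the prefix "GTCCCT" of length 6; no pair shares a longer one.
Longest shared-prefix length: 6

6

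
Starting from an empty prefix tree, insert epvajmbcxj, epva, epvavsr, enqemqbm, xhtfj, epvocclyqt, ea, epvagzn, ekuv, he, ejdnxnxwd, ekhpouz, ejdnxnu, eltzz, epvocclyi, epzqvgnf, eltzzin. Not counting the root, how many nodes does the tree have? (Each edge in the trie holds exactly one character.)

Insert word by word; a character creates a node only if that edge doesn't already exist:
  "epvajmbcxj" → 10 new (e, p, v, a, j, m, b, c, x, j)
  "epva" → prefix "epva" already present; 0 new (none)
  "epvavsr" → prefix "epva" already present; 3 new (v, s, r)
  "enqemqbm" → prefix "e" already present; 7 new (n, q, e, m, q, b, m)
  "xhtfj" → 5 new (x, h, t, f, j)
  "epvocclyqt" → prefix "epv" already present; 7 new (o, c, c, l, y, q, t)
  "ea" → prefix "e" already present; 1 new (a)
  "epvagzn" → prefix "epva" already present; 3 new (g, z, n)
  "ekuv" → prefix "e" already present; 3 new (k, u, v)
  "he" → 2 new (h, e)
  "ejdnxnxwd" → prefix "e" already present; 8 new (j, d, n, x, n, x, w, d)
  "ekhpouz" → prefix "ek" already present; 5 new (h, p, o, u, z)
  "ejdnxnu" → prefix "ejdnxn" already present; 1 new (u)
  "eltzz" → prefix "e" already present; 4 new (l, t, z, z)
  "epvocclyi" → prefix "epvoccly" already present; 1 new (i)
  "epzqvgnf" → prefix "ep" already present; 6 new (z, q, v, g, n, f)
  "eltzzin" → prefix "eltzz" already present; 2 new (i, n)
Total nodes = 10 + 0 + 3 + 7 + 5 + 7 + 1 + 3 + 3 + 2 + 8 + 5 + 1 + 4 + 1 + 6 + 2 = 68

68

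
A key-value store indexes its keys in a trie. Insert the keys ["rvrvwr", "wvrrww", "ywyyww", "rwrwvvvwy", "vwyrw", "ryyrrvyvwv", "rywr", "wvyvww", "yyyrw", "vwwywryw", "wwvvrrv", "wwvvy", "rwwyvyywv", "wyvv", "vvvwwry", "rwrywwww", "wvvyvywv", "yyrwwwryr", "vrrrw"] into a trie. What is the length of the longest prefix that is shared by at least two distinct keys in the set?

4

Look for the deepest trie node that still has at least two words in its subtree.
e.g. "wwvvrrv" and "wwvvy" share the prefix "wwvv" of length 4; no pair shares a longer one.
Longest shared-prefix length: 4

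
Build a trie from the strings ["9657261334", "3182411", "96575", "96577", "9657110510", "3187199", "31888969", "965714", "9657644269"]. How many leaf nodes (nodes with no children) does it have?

9

Leaves are exactly the stored words that no other stored word extends.
Those words: "3182411", "3187199", "31888969", "9657110510", "965714", "9657261334", "96575", "9657644269", "96577"
Leaf count: 9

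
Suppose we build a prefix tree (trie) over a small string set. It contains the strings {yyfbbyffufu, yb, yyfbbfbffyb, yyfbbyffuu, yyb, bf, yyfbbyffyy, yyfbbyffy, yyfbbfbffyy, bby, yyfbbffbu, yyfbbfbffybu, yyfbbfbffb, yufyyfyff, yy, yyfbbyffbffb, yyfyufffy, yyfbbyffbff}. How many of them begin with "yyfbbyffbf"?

Traverse to the node for "yyfbbyffbf", then collect every word in that subtree.
Words under "yyfbbyffbf": yyfbbyffbff, yyfbbyffbffb
Count: 2

2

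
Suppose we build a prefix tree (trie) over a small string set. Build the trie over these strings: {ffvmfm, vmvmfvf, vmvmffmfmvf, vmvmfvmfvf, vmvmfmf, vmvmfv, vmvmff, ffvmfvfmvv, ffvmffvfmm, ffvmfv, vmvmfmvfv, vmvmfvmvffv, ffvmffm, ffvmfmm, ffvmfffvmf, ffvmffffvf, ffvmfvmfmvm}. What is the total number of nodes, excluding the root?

For each word, the new-node count is its length minus the longest prefix already in the trie:
  "ffvmfm" → 6 new (f, f, v, m, f, m)
  "vmvmfvf" → 7 new (v, m, v, m, f, v, f)
  "vmvmffmfmvf" → prefix "vmvmf" already present; 6 new (f, m, f, m, v, f)
  "vmvmfvmfvf" → prefix "vmvmfv" already present; 4 new (m, f, v, f)
  "vmvmfmf" → prefix "vmvmf" already present; 2 new (m, f)
  "vmvmfv" → prefix "vmvmfv" already present; 0 new (none)
  "vmvmff" → prefix "vmvmff" already present; 0 new (none)
  "ffvmfvfmvv" → prefix "ffvmf" already present; 5 new (v, f, m, v, v)
  "ffvmffvfmm" → prefix "ffvmf" already present; 5 new (f, v, f, m, m)
  "ffvmfv" → prefix "ffvmfv" already present; 0 new (none)
  "vmvmfmvfv" → prefix "vmvmfm" already present; 3 new (v, f, v)
  "vmvmfvmvffv" → prefix "vmvmfvm" already present; 4 new (v, f, f, v)
  "ffvmffm" → prefix "ffvmff" already present; 1 new (m)
  "ffvmfmm" → prefix "ffvmfm" already present; 1 new (m)
  "ffvmfffvmf" → prefix "ffvmff" already present; 4 new (f, v, m, f)
  "ffvmffffvf" → prefix "ffvmfff" already present; 3 new (f, v, f)
  "ffvmfvmfmvm" → prefix "ffvmfv" already present; 5 new (m, f, m, v, m)
Total nodes = 6 + 7 + 6 + 4 + 2 + 0 + 0 + 5 + 5 + 0 + 3 + 4 + 1 + 1 + 4 + 3 + 5 = 56

56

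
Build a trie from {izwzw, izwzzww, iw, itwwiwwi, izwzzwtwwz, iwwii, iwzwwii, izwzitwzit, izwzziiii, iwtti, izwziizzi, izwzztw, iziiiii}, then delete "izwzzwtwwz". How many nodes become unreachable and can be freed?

4

After clearing the end-marker at "izwzzwtwwz", prune upward until reaching a node still needed by another word.
The suffix "twwz" (4 nodes) is used only by "izwzzwtwwz"; the node for "izwzzw" still has the child "w", so pruning stops there.
Nodes removed: 4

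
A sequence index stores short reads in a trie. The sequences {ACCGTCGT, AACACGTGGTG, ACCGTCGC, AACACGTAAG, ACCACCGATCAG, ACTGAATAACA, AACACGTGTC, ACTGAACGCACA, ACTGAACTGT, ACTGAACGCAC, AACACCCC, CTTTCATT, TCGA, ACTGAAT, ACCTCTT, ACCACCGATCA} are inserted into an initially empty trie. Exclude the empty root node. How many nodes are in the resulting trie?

70

Insert word by word; a character creates a node only if that edge doesn't already exist:
  "ACCGTCGT" → 8 new (A, C, C, G, T, C, G, T)
  "AACACGTGGTG" → prefix "A" already present; 10 new (A, C, A, C, G, T, G, G, T, G)
  "ACCGTCGC" → prefix "ACCGTCG" already present; 1 new (C)
  "AACACGTAAG" → prefix "AACACGT" already present; 3 new (A, A, G)
  "ACCACCGATCAG" → prefix "ACC" already present; 9 new (A, C, C, G, A, T, C, A, G)
  "ACTGAATAACA" → prefix "AC" already present; 9 new (T, G, A, A, T, A, A, C, A)
  "AACACGTGTC" → prefix "AACACGTG" already present; 2 new (T, C)
  "ACTGAACGCACA" → prefix "ACTGAA" already present; 6 new (C, G, C, A, C, A)
  "ACTGAACTGT" → prefix "ACTGAAC" already present; 3 new (T, G, T)
  "ACTGAACGCAC" → prefix "ACTGAACGCAC" already present; 0 new (none)
  "AACACCCC" → prefix "AACAC" already present; 3 new (C, C, C)
  "CTTTCATT" → 8 new (C, T, T, T, C, A, T, T)
  "TCGA" → 4 new (T, C, G, A)
  "ACTGAAT" → prefix "ACTGAAT" already present; 0 new (none)
  "ACCTCTT" → prefix "ACC" already present; 4 new (T, C, T, T)
  "ACCACCGATCA" → prefix "ACCACCGATCA" already present; 0 new (none)
Total nodes = 8 + 10 + 1 + 3 + 9 + 9 + 2 + 6 + 3 + 0 + 3 + 8 + 4 + 0 + 4 + 0 = 70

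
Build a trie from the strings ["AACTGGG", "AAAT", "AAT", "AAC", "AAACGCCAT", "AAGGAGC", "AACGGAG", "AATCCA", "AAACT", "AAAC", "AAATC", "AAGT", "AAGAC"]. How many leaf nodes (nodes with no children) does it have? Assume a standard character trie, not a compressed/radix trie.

Leaves are exactly the stored words that no other stored word extends.
Those words: "AAACGCCAT", "AAACT", "AAATC", "AACGGAG", "AACTGGG", "AAGAC", "AAGGAGC", "AAGT", "AATCCA"
Leaf count: 9

9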